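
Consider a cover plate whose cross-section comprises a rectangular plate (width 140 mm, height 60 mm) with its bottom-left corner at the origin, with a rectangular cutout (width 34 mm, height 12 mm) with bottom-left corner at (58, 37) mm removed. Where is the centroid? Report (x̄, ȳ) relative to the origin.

x̄ = 69.74 mm, ȳ = 29.34 mm

plate: A = 140 × 60 = 8400.00, centroid at (70.00, 30.00).
hole: A = −(34 × 12) = -408.00, centroid at (75.00, 43.00).
ΣA = 7992.00 mm²
ΣAx̄ = (8400.00)(70.00) + (-408.00)(75.00) = 557400.00 mm³
ΣAȳ = (8400.00)(30.00) + (-408.00)(43.00) = 234456.00 mm³
x̄ = 557400.00 / 7992.00 = 69.74 mm
ȳ = 234456.00 / 7992.00 = 29.34 mm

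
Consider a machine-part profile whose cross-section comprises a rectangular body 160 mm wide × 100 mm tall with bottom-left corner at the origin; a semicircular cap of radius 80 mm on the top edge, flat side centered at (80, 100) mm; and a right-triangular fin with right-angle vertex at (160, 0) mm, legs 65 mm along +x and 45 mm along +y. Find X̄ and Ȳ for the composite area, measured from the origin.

X̄ = 85.40 mm, Ȳ = 78.81 mm

rectangular body: A = 160 × 100 = 16000.00, centroid at (80.00, 50.00).
semicircular top: A = ½π·80² = 10053.10, centroid at (80.00, 133.95).
triangular fin: A = ½·65·45 = 1462.50, centroid at (181.67, 15.00).
ΣA = 27515.60 mm², ΣAX̄ = 2349935.22 mm³, ΣAȲ = 2168580.48 mm³.
X̄ = 2349935.22/27515.60 = 85.40 mm; Ȳ = 2168580.48/27515.60 = 78.81 mm.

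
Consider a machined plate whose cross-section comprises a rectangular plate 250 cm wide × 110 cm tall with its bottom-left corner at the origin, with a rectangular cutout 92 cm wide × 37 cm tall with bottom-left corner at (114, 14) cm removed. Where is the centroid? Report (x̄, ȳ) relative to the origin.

plate: A = 250 × 110 = 27500.00, centroid at (125.00, 55.00).
hole: A = −(92 × 37) = -3404.00, centroid at (160.00, 32.50).
ΣA = 24096.00 cm²
ΣAx̄ = (27500.00)(125.00) + (-3404.00)(160.00) = 2892860.00 cm³
ΣAȳ = (27500.00)(55.00) + (-3404.00)(32.50) = 1401870.00 cm³
x̄ = 2892860.00 / 24096.00 = 120.06 cm
ȳ = 1401870.00 / 24096.00 = 58.18 cm

x̄ = 120.06 cm, ȳ = 58.18 cm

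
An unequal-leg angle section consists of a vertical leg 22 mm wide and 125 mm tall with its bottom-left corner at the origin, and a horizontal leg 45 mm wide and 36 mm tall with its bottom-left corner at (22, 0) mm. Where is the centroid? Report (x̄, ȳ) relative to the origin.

vertical leg: A = 22 × 125 = 2750.00, centroid at (11.00, 62.50).
horizontal leg: A = 45 × 36 = 1620.00, centroid at (44.50, 18.00).
ΣA = 4370.00 mm²
ΣAx̄ = (2750.00)(11.00) + (1620.00)(44.50) = 102340.00 mm³
ΣAȳ = (2750.00)(62.50) + (1620.00)(18.00) = 201035.00 mm³
x̄ = 102340.00 / 4370.00 = 23.42 mm
ȳ = 201035.00 / 4370.00 = 46.00 mm

x̄ = 23.42 mm, ȳ = 46.00 mm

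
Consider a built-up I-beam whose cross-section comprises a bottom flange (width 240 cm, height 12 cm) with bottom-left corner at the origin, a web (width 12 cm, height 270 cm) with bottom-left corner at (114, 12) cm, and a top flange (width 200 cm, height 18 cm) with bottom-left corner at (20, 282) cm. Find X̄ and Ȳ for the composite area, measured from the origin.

Part | A | x̄ᵢ | ȳᵢ | A·x̄ᵢ | A·ȳᵢ
bottom flange | 2880.00 | 120.00 | 6.00 | 345600.00 | 17280.00
web | 3240.00 | 120.00 | 147.00 | 388800.00 | 476280.00
top flange | 3600.00 | 120.00 | 291.00 | 432000.00 | 1047600.00
Σ | 9720.00 |  |  | 1166400.00 | 1541160.00
X̄ = 1166400.00 / 9720.00 = 120.00 cm
Ȳ = 1541160.00 / 9720.00 = 158.56 cm

X̄ = 120.00 cm, Ȳ = 158.56 cm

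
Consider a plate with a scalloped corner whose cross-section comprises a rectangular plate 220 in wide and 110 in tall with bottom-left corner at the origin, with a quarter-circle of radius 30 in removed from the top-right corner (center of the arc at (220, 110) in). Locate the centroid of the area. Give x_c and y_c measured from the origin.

x_c = 107.07 in, y_c = 53.73 in

plate: A = 220 × 110 = 24200.00, centroid at (110.00, 55.00).
removed quarter-circle: A = −¼π·30² = -706.86, centroid at (207.27, 97.27).
ΣA = 23493.14 in²
ΣAx_c = (24200.00)(110.00) + (-706.86)(207.27) = 2515491.16 in³
ΣAy_c = (24200.00)(55.00) + (-706.86)(97.27) = 1262245.58 in³
x_c = 2515491.16 / 23493.14 = 107.07 in
y_c = 1262245.58 / 23493.14 = 53.73 in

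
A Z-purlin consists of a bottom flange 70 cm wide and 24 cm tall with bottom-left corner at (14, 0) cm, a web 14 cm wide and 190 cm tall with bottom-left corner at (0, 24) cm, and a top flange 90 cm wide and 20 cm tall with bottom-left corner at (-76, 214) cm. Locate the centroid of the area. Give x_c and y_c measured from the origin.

x_c = 7.35 cm, y_c = 120.50 cm

bottom flange: A = 70 × 24 = 1680.00, centroid at (49.00, 12.00).
web: A = 14 × 190 = 2660.00, centroid at (7.00, 119.00).
top flange: A = 90 × 20 = 1800.00, centroid at (-31.00, 224.00).
ΣA = 6140.00 cm²
ΣAx_c = (1680.00)(49.00) + (2660.00)(7.00) + (1800.00)(-31.00) = 45140.00 cm³
ΣAy_c = (1680.00)(12.00) + (2660.00)(119.00) + (1800.00)(224.00) = 739900.00 cm³
x_c = 45140.00 / 6140.00 = 7.35 cm
y_c = 739900.00 / 6140.00 = 120.50 cm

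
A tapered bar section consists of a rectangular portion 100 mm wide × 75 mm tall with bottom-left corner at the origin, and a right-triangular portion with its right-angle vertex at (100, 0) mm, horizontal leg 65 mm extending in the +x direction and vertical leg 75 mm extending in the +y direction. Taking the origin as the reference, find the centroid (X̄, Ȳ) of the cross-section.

X̄ = 67.58 mm, Ȳ = 34.43 mm

Part | A | x̄ᵢ | ȳᵢ | A·x̄ᵢ | A·ȳᵢ
rectangular portion | 7500.00 | 50.00 | 37.50 | 375000.00 | 281250.00
triangular portion | 2437.50 | 121.67 | 25.00 | 296562.50 | 60937.50
Σ | 9937.50 |  |  | 671562.50 | 342187.50
X̄ = 671562.50 / 9937.50 = 67.58 mm
Ȳ = 342187.50 / 9937.50 = 34.43 mm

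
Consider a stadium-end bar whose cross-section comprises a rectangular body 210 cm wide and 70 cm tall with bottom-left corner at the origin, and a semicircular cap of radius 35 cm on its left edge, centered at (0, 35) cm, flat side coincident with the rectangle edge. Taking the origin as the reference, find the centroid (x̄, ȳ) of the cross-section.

x̄ = 91.13 cm, ȳ = 35.00 cm

Part | A | x̄ᵢ | ȳᵢ | A·x̄ᵢ | A·ȳᵢ
rectangular body | 14700.00 | 105.00 | 35.00 | 1543500.00 | 514500.00
semicircular end | 1924.23 | -14.85 | 35.00 | -28583.33 | 67347.89
Σ | 16624.23 |  |  | 1514916.67 | 581847.89
x̄ = 1514916.67 / 16624.23 = 91.13 cm
ȳ = 581847.89 / 16624.23 = 35.00 cm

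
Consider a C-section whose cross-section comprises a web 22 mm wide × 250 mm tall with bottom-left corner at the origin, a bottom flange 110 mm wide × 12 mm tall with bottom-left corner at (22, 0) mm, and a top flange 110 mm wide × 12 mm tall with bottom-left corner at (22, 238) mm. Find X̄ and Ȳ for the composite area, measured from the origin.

X̄ = 32.41 mm, Ȳ = 125.00 mm

web: A = 22 × 250 = 5500.00, centroid at (11.00, 125.00).
bottom flange: A = 110 × 12 = 1320.00, centroid at (77.00, 6.00).
top flange: A = 110 × 12 = 1320.00, centroid at (77.00, 244.00).
ΣA = 8140.00 mm², ΣAX̄ = 263780.00 mm³, ΣAȲ = 1017500.00 mm³.
X̄ = 263780.00/8140.00 = 32.41 mm; Ȳ = 1017500.00/8140.00 = 125.00 mm.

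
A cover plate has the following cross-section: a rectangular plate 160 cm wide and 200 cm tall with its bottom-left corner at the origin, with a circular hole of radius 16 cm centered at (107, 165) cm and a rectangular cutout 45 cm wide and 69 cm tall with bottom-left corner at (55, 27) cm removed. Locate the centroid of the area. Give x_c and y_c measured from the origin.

Part | A | x̄ᵢ | ȳᵢ | A·x̄ᵢ | A·ȳᵢ
plate | 32000.00 | 80.00 | 100.00 | 2560000.00 | 3200000.00
hole 1 | -804.25 | 107.00 | 165.00 | -86054.51 | -132700.87
hole 2 | -3105.00 | 77.50 | 61.50 | -240637.50 | -190957.50
Σ | 28090.75 |  |  | 2233307.99 | 2876341.63
x_c = 2233307.99 / 28090.75 = 79.50 cm
y_c = 2876341.63 / 28090.75 = 102.39 cm

x_c = 79.50 cm, y_c = 102.39 cm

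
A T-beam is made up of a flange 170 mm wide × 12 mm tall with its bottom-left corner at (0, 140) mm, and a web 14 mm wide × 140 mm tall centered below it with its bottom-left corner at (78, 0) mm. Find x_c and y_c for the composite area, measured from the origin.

web: A = 14 × 140 = 1960.00, centroid at (85.00, 70.00).
flange: A = 170 × 12 = 2040.00, centroid at (85.00, 146.00).
ΣA = 4000.00 mm², ΣAx_c = 340000.00 mm³, ΣAy_c = 435040.00 mm³.
x_c = 340000.00/4000.00 = 85.00 mm; y_c = 435040.00/4000.00 = 108.76 mm.

x_c = 85.00 mm, y_c = 108.76 mm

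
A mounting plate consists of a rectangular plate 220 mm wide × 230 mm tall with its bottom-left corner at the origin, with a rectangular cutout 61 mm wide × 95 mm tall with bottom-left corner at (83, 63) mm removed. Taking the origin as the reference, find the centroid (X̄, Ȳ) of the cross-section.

plate: A = 220 × 230 = 50600.00, centroid at (110.00, 115.00).
hole: A = −(61 × 95) = -5795.00, centroid at (113.50, 110.50).
ΣA = 44805.00 mm²
ΣAX̄ = (50600.00)(110.00) + (-5795.00)(113.50) = 4908267.50 mm³
ΣAȲ = (50600.00)(115.00) + (-5795.00)(110.50) = 5178652.50 mm³
X̄ = 4908267.50 / 44805.00 = 109.55 mm
Ȳ = 5178652.50 / 44805.00 = 115.58 mm

X̄ = 109.55 mm, Ȳ = 115.58 mm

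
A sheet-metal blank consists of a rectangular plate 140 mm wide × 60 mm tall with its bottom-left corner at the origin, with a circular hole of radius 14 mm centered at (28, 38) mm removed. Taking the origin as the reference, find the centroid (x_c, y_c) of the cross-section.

plate: A = 140 × 60 = 8400.00, centroid at (70.00, 30.00).
hole: A = −π·14² = -615.75, centroid at (28.00, 38.00).
ΣA = 7784.25 mm², ΣAx_c = 570758.94 mm³, ΣAy_c = 228601.42 mm³.
x_c = 570758.94/7784.25 = 73.32 mm; y_c = 228601.42/7784.25 = 29.37 mm.

x_c = 73.32 mm, y_c = 29.37 mm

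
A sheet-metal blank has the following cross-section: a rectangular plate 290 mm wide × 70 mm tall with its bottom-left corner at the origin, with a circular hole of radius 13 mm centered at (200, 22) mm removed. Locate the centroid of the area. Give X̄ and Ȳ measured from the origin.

plate: A = 290 × 70 = 20300.00, centroid at (145.00, 35.00).
hole: A = −π·13² = -530.93, centroid at (200.00, 22.00).
ΣA = 19769.07 mm²
ΣAX̄ = (20300.00)(145.00) + (-530.93)(200.00) = 2837314.17 mm³
ΣAȲ = (20300.00)(35.00) + (-530.93)(22.00) = 698819.56 mm³
X̄ = 2837314.17 / 19769.07 = 143.52 mm
Ȳ = 698819.56 / 19769.07 = 35.35 mm

X̄ = 143.52 mm, Ȳ = 35.35 mm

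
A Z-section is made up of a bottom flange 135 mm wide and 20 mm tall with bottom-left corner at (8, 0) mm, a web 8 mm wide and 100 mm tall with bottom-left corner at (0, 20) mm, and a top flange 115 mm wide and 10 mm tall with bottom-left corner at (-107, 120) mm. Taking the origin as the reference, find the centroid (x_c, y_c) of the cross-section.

bottom flange: A = 135 × 20 = 2700.00, centroid at (75.50, 10.00).
web: A = 8 × 100 = 800.00, centroid at (4.00, 70.00).
top flange: A = 115 × 10 = 1150.00, centroid at (-49.50, 125.00).
ΣA = 4650.00 mm², ΣAx_c = 150125.00 mm³, ΣAy_c = 226750.00 mm³.
x_c = 150125.00/4650.00 = 32.28 mm; y_c = 226750.00/4650.00 = 48.76 mm.

x_c = 32.28 mm, y_c = 48.76 mm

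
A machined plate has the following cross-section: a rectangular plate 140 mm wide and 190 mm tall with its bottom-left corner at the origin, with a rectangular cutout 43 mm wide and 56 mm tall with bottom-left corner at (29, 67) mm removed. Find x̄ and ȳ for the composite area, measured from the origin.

plate: A = 140 × 190 = 26600.00, centroid at (70.00, 95.00).
hole: A = −(43 × 56) = -2408.00, centroid at (50.50, 95.00).
ΣA = 24192.00 mm²
ΣAx̄ = (26600.00)(70.00) + (-2408.00)(50.50) = 1740396.00 mm³
ΣAȳ = (26600.00)(95.00) + (-2408.00)(95.00) = 2298240.00 mm³
x̄ = 1740396.00 / 24192.00 = 71.94 mm
ȳ = 2298240.00 / 24192.00 = 95.00 mm

x̄ = 71.94 mm, ȳ = 95.00 mm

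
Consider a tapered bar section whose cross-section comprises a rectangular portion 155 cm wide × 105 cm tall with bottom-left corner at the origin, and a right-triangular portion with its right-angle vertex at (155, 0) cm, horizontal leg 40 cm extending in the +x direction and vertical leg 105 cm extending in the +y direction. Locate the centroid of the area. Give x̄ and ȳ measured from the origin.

rectangular portion: A = 155 × 105 = 16275.00, centroid at (77.50, 52.50).
triangular portion: A = ½·40·105 = 2100.00, centroid at (168.33, 35.00).
ΣA = 18375.00 cm²
ΣAx̄ = (16275.00)(77.50) + (2100.00)(168.33) = 1614812.50 cm³
ΣAȳ = (16275.00)(52.50) + (2100.00)(35.00) = 927937.50 cm³
x̄ = 1614812.50 / 18375.00 = 87.88 cm
ȳ = 927937.50 / 18375.00 = 50.50 cm

x̄ = 87.88 cm, ȳ = 50.50 cm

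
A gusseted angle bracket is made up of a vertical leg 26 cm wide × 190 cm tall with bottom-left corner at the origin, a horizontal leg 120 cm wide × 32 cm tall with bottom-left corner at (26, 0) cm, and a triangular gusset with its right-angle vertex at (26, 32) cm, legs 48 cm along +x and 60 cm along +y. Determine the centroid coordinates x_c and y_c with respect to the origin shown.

x_c = 44.51 cm, y_c = 59.26 cm

vertical leg: A = 26 × 190 = 4940.00, centroid at (13.00, 95.00).
horizontal leg: A = 120 × 32 = 3840.00, centroid at (86.00, 16.00).
gusset: A = ½·48·60 = 1440.00, centroid at (42.00, 52.00).
ΣA = 10220.00 cm²
ΣAx_c = (4940.00)(13.00) + (3840.00)(86.00) + (1440.00)(42.00) = 454940.00 cm³
ΣAy_c = (4940.00)(95.00) + (3840.00)(16.00) + (1440.00)(52.00) = 605620.00 cm³
x_c = 454940.00 / 10220.00 = 44.51 cm
y_c = 605620.00 / 10220.00 = 59.26 cm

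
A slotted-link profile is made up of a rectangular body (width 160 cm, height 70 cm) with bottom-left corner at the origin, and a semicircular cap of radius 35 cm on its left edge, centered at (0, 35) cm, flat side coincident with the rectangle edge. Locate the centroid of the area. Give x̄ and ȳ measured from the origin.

rectangular body: A = 160 × 70 = 11200.00, centroid at (80.00, 35.00).
semicircular end: A = ½π·35² = 1924.23, centroid at (-14.85, 35.00).
ΣA = 13124.23 cm², ΣAx̄ = 867416.67 cm³, ΣAȳ = 459347.89 cm³.
x̄ = 867416.67/13124.23 = 66.09 cm; ȳ = 459347.89/13124.23 = 35.00 cm.

x̄ = 66.09 cm, ȳ = 35.00 cm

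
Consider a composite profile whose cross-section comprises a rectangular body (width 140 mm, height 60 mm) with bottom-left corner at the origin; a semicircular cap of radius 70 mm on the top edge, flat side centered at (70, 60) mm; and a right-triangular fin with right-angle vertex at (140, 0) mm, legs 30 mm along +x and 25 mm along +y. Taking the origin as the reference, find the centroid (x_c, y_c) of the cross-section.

x_c = 71.82 mm, y_c = 57.41 mm

rectangular body: A = 140 × 60 = 8400.00, centroid at (70.00, 30.00).
semicircular top: A = ½π·70² = 7696.90, centroid at (70.00, 89.71).
triangular fin: A = ½·30·25 = 375.00, centroid at (150.00, 8.33).
ΣA = 16471.90 mm², ΣAx_c = 1183033.14 mm³, ΣAy_c = 945605.79 mm³.
x_c = 1183033.14/16471.90 = 71.82 mm; y_c = 945605.79/16471.90 = 57.41 mm.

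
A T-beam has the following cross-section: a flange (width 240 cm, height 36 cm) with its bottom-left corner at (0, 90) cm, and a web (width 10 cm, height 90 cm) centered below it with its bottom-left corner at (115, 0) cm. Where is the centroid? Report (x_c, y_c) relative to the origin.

Part | A | x̄ᵢ | ȳᵢ | A·x̄ᵢ | A·ȳᵢ
web | 900.00 | 120.00 | 45.00 | 108000.00 | 40500.00
flange | 8640.00 | 120.00 | 108.00 | 1036800.00 | 933120.00
Σ | 9540.00 |  |  | 1144800.00 | 973620.00
x_c = 1144800.00 / 9540.00 = 120.00 cm
y_c = 973620.00 / 9540.00 = 102.06 cm

x_c = 120.00 cm, y_c = 102.06 cm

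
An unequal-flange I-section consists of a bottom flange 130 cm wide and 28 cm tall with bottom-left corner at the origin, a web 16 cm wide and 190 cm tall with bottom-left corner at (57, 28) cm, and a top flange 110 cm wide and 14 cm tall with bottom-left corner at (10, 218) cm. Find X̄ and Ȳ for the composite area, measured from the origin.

X̄ = 65.00 cm, Ȳ = 93.84 cm

bottom flange: A = 130 × 28 = 3640.00, centroid at (65.00, 14.00).
web: A = 16 × 190 = 3040.00, centroid at (65.00, 123.00).
top flange: A = 110 × 14 = 1540.00, centroid at (65.00, 225.00).
ΣA = 8220.00 cm²
ΣAX̄ = (3640.00)(65.00) + (3040.00)(65.00) + (1540.00)(65.00) = 534300.00 cm³
ΣAȲ = (3640.00)(14.00) + (3040.00)(123.00) + (1540.00)(225.00) = 771380.00 cm³
X̄ = 534300.00 / 8220.00 = 65.00 cm
Ȳ = 771380.00 / 8220.00 = 93.84 cm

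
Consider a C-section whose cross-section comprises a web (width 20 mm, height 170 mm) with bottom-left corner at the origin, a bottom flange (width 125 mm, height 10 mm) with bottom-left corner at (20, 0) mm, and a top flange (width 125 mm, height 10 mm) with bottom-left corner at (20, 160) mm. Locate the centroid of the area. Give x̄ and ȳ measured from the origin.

x̄ = 40.72 mm, ȳ = 85.00 mm

web: A = 20 × 170 = 3400.00, centroid at (10.00, 85.00).
bottom flange: A = 125 × 10 = 1250.00, centroid at (82.50, 5.00).
top flange: A = 125 × 10 = 1250.00, centroid at (82.50, 165.00).
ΣA = 5900.00 mm²
ΣAx̄ = (3400.00)(10.00) + (1250.00)(82.50) + (1250.00)(82.50) = 240250.00 mm³
ΣAȳ = (3400.00)(85.00) + (1250.00)(5.00) + (1250.00)(165.00) = 501500.00 mm³
x̄ = 240250.00 / 5900.00 = 40.72 mm
ȳ = 501500.00 / 5900.00 = 85.00 mm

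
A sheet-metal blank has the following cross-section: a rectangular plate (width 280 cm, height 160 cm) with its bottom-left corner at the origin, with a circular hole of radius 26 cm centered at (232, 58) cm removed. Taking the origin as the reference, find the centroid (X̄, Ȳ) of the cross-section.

Part | A | x̄ᵢ | ȳᵢ | A·x̄ᵢ | A·ȳᵢ
plate | 44800.00 | 140.00 | 80.00 | 6272000.00 | 3584000.00
hole | -2123.72 | 232.00 | 58.00 | -492702.26 | -123175.56
Σ | 42676.28 |  |  | 5779297.74 | 3460824.44
X̄ = 5779297.74 / 42676.28 = 135.42 cm
Ȳ = 3460824.44 / 42676.28 = 81.09 cm

X̄ = 135.42 cm, Ȳ = 81.09 cm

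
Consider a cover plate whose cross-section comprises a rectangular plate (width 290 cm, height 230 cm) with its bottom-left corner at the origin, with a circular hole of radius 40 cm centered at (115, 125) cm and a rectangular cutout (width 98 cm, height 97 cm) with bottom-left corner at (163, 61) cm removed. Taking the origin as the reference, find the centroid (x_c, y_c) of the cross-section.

x_c = 135.68 cm, y_c = 115.04 cm

plate: A = 290 × 230 = 66700.00, centroid at (145.00, 115.00).
hole 1: A = −π·40² = -5026.55, centroid at (115.00, 125.00).
hole 2: A = −(98 × 97) = -9506.00, centroid at (212.00, 109.50).
ΣA = 52167.45 cm², ΣAx_c = 7078174.95 cm³, ΣAy_c = 6001274.47 cm³.
x_c = 7078174.95/52167.45 = 135.68 cm; y_c = 6001274.47/52167.45 = 115.04 cm.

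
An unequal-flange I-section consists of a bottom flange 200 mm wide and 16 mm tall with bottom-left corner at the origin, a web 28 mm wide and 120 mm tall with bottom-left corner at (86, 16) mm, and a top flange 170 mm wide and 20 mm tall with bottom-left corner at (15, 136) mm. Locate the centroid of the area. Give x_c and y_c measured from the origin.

bottom flange: A = 200 × 16 = 3200.00, centroid at (100.00, 8.00).
web: A = 28 × 120 = 3360.00, centroid at (100.00, 76.00).
top flange: A = 170 × 20 = 3400.00, centroid at (100.00, 146.00).
ΣA = 9960.00 mm²
ΣAx_c = (3200.00)(100.00) + (3360.00)(100.00) + (3400.00)(100.00) = 996000.00 mm³
ΣAy_c = (3200.00)(8.00) + (3360.00)(76.00) + (3400.00)(146.00) = 777360.00 mm³
x_c = 996000.00 / 9960.00 = 100.00 mm
y_c = 777360.00 / 9960.00 = 78.05 mm

x_c = 100.00 mm, y_c = 78.05 mm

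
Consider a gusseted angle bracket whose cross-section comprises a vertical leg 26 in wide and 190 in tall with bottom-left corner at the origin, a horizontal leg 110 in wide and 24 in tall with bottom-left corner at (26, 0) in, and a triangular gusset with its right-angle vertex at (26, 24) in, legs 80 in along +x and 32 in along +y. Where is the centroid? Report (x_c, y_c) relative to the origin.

vertical leg: A = 26 × 190 = 4940.00, centroid at (13.00, 95.00).
horizontal leg: A = 110 × 24 = 2640.00, centroid at (81.00, 12.00).
gusset: A = ½·80·32 = 1280.00, centroid at (52.67, 34.67).
ΣA = 8860.00 in²
ΣAx_c = (4940.00)(13.00) + (2640.00)(81.00) + (1280.00)(52.67) = 345473.33 in³
ΣAy_c = (4940.00)(95.00) + (2640.00)(12.00) + (1280.00)(34.67) = 545353.33 in³
x_c = 345473.33 / 8860.00 = 38.99 in
y_c = 545353.33 / 8860.00 = 61.55 in

x_c = 38.99 in, y_c = 61.55 in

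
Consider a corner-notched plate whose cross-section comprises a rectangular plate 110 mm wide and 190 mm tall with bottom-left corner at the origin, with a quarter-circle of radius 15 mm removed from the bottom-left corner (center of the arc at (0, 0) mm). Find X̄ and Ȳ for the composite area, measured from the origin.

X̄ = 55.41 mm, Ȳ = 95.76 mm

plate: A = 110 × 190 = 20900.00, centroid at (55.00, 95.00).
removed quarter-circle: A = −¼π·15² = -176.71, centroid at (6.37, 6.37).
ΣA = 20723.29 mm², ΣAX̄ = 1148375.00 mm³, ΣAȲ = 1984375.00 mm³.
X̄ = 1148375.00/20723.29 = 55.41 mm; Ȳ = 1984375.00/20723.29 = 95.76 mm.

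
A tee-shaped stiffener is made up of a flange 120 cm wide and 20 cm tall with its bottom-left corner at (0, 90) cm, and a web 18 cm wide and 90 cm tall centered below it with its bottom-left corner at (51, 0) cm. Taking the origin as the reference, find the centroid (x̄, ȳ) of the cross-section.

x̄ = 60.00 cm, ȳ = 77.84 cm

web: A = 18 × 90 = 1620.00, centroid at (60.00, 45.00).
flange: A = 120 × 20 = 2400.00, centroid at (60.00, 100.00).
ΣA = 4020.00 cm²
ΣAx̄ = (1620.00)(60.00) + (2400.00)(60.00) = 241200.00 cm³
ΣAȳ = (1620.00)(45.00) + (2400.00)(100.00) = 312900.00 cm³
x̄ = 241200.00 / 4020.00 = 60.00 cm
ȳ = 312900.00 / 4020.00 = 77.84 cm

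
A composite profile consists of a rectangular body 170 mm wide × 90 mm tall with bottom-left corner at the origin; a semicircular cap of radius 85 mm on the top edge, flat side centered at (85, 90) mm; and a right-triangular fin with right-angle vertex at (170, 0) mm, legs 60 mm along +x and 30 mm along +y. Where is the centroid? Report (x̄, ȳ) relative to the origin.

x̄ = 88.43 mm, ȳ = 77.26 mm

rectangular body: A = 170 × 90 = 15300.00, centroid at (85.00, 45.00).
semicircular top: A = ½π·85² = 11349.00, centroid at (85.00, 126.08).
triangular fin: A = ½·60·30 = 900.00, centroid at (190.00, 10.00).
ΣA = 27549.00 mm²
ΣAx̄ = (15300.00)(85.00) + (11349.00)(85.00) + (900.00)(190.00) = 2436165.29 mm³
ΣAȳ = (15300.00)(45.00) + (11349.00)(126.08) + (900.00)(10.00) = 2128326.98 mm³
x̄ = 2436165.29 / 27549.00 = 88.43 mm
ȳ = 2128326.98 / 27549.00 = 77.26 mm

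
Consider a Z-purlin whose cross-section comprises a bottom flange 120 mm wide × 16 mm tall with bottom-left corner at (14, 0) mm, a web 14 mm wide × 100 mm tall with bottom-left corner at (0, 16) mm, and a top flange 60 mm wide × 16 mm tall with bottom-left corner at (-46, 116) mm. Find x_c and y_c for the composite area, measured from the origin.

Part | A | x̄ᵢ | ȳᵢ | A·x̄ᵢ | A·ȳᵢ
bottom flange | 1920.00 | 74.00 | 8.00 | 142080.00 | 15360.00
web | 1400.00 | 7.00 | 66.00 | 9800.00 | 92400.00
top flange | 960.00 | -16.00 | 124.00 | -15360.00 | 119040.00
Σ | 4280.00 |  |  | 136520.00 | 226800.00
x_c = 136520.00 / 4280.00 = 31.90 mm
y_c = 226800.00 / 4280.00 = 52.99 mm

x_c = 31.90 mm, y_c = 52.99 mm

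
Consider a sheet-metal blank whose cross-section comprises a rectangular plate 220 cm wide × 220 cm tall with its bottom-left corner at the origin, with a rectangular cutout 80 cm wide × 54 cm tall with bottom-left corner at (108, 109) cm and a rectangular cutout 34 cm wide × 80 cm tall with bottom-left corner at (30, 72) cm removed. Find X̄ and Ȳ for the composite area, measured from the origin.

X̄ = 110.17 cm, Ȳ = 107.15 cm

plate: A = 220 × 220 = 48400.00, centroid at (110.00, 110.00).
hole 1: A = −(80 × 54) = -4320.00, centroid at (148.00, 136.00).
hole 2: A = −(34 × 80) = -2720.00, centroid at (47.00, 112.00).
ΣA = 41360.00 cm²
ΣAX̄ = (48400.00)(110.00) + (-4320.00)(148.00) + (-2720.00)(47.00) = 4556800.00 cm³
ΣAȲ = (48400.00)(110.00) + (-4320.00)(136.00) + (-2720.00)(112.00) = 4431840.00 cm³
X̄ = 4556800.00 / 41360.00 = 110.17 cm
Ȳ = 4431840.00 / 41360.00 = 107.15 cm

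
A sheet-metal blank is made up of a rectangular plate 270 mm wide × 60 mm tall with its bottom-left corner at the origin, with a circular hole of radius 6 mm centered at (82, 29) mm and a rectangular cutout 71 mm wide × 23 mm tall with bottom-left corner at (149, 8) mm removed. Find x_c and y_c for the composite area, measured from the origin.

plate: A = 270 × 60 = 16200.00, centroid at (135.00, 30.00).
hole 1: A = −π·6² = -113.10, centroid at (82.00, 29.00).
hole 2: A = −(71 × 23) = -1633.00, centroid at (184.50, 19.50).
ΣA = 14453.90 mm²
ΣAx_c = (16200.00)(135.00) + (-113.10)(82.00) + (-1633.00)(184.50) = 1876437.52 mm³
ΣAy_c = (16200.00)(30.00) + (-113.10)(29.00) + (-1633.00)(19.50) = 450876.68 mm³
x_c = 1876437.52 / 14453.90 = 129.82 mm
y_c = 450876.68 / 14453.90 = 31.19 mm

x_c = 129.82 mm, y_c = 31.19 mm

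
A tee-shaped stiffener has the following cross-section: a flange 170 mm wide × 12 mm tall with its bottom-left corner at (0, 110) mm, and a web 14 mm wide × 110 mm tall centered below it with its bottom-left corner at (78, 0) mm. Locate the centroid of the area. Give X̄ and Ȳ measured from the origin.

X̄ = 85.00 mm, Ȳ = 89.76 mm

web: A = 14 × 110 = 1540.00, centroid at (85.00, 55.00).
flange: A = 170 × 12 = 2040.00, centroid at (85.00, 116.00).
ΣA = 3580.00 mm², ΣAX̄ = 304300.00 mm³, ΣAȲ = 321340.00 mm³.
X̄ = 304300.00/3580.00 = 85.00 mm; Ȳ = 321340.00/3580.00 = 89.76 mm.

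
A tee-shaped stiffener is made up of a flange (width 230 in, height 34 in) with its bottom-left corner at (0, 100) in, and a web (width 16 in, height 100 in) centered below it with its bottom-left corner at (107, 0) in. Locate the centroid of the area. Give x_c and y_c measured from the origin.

x_c = 115.00 in, y_c = 105.62 in

web: A = 16 × 100 = 1600.00, centroid at (115.00, 50.00).
flange: A = 230 × 34 = 7820.00, centroid at (115.00, 117.00).
ΣA = 9420.00 in², ΣAx_c = 1083300.00 in³, ΣAy_c = 994940.00 in³.
x_c = 1083300.00/9420.00 = 115.00 in; y_c = 994940.00/9420.00 = 105.62 in.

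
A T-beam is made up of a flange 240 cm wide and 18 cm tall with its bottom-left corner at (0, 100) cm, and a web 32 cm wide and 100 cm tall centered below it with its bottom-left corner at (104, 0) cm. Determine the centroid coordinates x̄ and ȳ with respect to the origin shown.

x̄ = 120.00 cm, ȳ = 83.89 cm

web: A = 32 × 100 = 3200.00, centroid at (120.00, 50.00).
flange: A = 240 × 18 = 4320.00, centroid at (120.00, 109.00).
ΣA = 7520.00 cm², ΣAx̄ = 902400.00 cm³, ΣAȳ = 630880.00 cm³.
x̄ = 902400.00/7520.00 = 120.00 cm; ȳ = 630880.00/7520.00 = 83.89 cm.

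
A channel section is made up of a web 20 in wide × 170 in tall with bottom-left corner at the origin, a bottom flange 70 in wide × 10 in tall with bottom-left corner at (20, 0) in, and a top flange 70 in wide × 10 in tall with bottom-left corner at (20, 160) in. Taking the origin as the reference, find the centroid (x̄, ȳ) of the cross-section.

web: A = 20 × 170 = 3400.00, centroid at (10.00, 85.00).
bottom flange: A = 70 × 10 = 700.00, centroid at (55.00, 5.00).
top flange: A = 70 × 10 = 700.00, centroid at (55.00, 165.00).
ΣA = 4800.00 in²
ΣAx̄ = (3400.00)(10.00) + (700.00)(55.00) + (700.00)(55.00) = 111000.00 in³
ΣAȳ = (3400.00)(85.00) + (700.00)(5.00) + (700.00)(165.00) = 408000.00 in³
x̄ = 111000.00 / 4800.00 = 23.12 in
ȳ = 408000.00 / 4800.00 = 85.00 in

x̄ = 23.12 in, ȳ = 85.00 in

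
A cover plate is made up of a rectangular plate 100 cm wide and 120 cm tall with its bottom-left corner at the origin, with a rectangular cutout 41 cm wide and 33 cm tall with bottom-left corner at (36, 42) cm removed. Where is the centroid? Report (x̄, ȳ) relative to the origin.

plate: A = 100 × 120 = 12000.00, centroid at (50.00, 60.00).
hole: A = −(41 × 33) = -1353.00, centroid at (56.50, 58.50).
ΣA = 10647.00 cm², ΣAx̄ = 523555.50 cm³, ΣAȳ = 640849.50 cm³.
x̄ = 523555.50/10647.00 = 49.17 cm; ȳ = 640849.50/10647.00 = 60.19 cm.

x̄ = 49.17 cm, ȳ = 60.19 cm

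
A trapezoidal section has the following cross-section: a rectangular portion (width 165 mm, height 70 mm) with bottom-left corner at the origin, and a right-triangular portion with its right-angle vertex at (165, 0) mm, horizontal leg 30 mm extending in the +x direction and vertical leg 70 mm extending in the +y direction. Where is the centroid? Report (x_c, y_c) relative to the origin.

x_c = 90.21 mm, y_c = 34.03 mm

rectangular portion: A = 165 × 70 = 11550.00, centroid at (82.50, 35.00).
triangular portion: A = ½·30·70 = 1050.00, centroid at (175.00, 23.33).
ΣA = 12600.00 mm²
ΣAx_c = (11550.00)(82.50) + (1050.00)(175.00) = 1136625.00 mm³
ΣAy_c = (11550.00)(35.00) + (1050.00)(23.33) = 428750.00 mm³
x_c = 1136625.00 / 12600.00 = 90.21 mm
y_c = 428750.00 / 12600.00 = 34.03 mm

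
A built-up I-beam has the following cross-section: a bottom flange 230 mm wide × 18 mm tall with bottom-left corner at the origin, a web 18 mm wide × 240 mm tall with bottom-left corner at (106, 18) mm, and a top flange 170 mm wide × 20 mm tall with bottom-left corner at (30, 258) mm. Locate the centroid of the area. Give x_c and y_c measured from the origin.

x_c = 115.00 mm, y_c = 130.24 mm

Part | A | x̄ᵢ | ȳᵢ | A·x̄ᵢ | A·ȳᵢ
bottom flange | 4140.00 | 115.00 | 9.00 | 476100.00 | 37260.00
web | 4320.00 | 115.00 | 138.00 | 496800.00 | 596160.00
top flange | 3400.00 | 115.00 | 268.00 | 391000.00 | 911200.00
Σ | 11860.00 |  |  | 1363900.00 | 1544620.00
x_c = 1363900.00 / 11860.00 = 115.00 mm
y_c = 1544620.00 / 11860.00 = 130.24 mm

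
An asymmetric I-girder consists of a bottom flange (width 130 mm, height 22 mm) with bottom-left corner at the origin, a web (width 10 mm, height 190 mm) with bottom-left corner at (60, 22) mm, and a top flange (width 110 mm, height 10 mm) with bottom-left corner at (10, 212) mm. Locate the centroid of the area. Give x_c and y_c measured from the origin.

x_c = 65.00 mm, y_c = 84.04 mm

bottom flange: A = 130 × 22 = 2860.00, centroid at (65.00, 11.00).
web: A = 10 × 190 = 1900.00, centroid at (65.00, 117.00).
top flange: A = 110 × 10 = 1100.00, centroid at (65.00, 217.00).
ΣA = 5860.00 mm², ΣAx_c = 380900.00 mm³, ΣAy_c = 492460.00 mm³.
x_c = 380900.00/5860.00 = 65.00 mm; y_c = 492460.00/5860.00 = 84.04 mm.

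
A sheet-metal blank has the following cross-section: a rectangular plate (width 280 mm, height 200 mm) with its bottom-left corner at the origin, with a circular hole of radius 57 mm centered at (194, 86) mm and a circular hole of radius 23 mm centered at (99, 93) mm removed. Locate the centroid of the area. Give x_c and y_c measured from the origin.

x_c = 129.05 mm, y_c = 103.50 mm

plate: A = 280 × 200 = 56000.00, centroid at (140.00, 100.00).
hole 1: A = −π·57² = -10207.03, centroid at (194.00, 86.00).
hole 2: A = −π·23² = -1661.90, centroid at (99.00, 93.00).
ΣA = 44131.06 mm², ΣAx_c = 5695306.95 mm³, ΣAy_c = 4567638.10 mm³.
x_c = 5695306.95/44131.06 = 129.05 mm; y_c = 4567638.10/44131.06 = 103.50 mm.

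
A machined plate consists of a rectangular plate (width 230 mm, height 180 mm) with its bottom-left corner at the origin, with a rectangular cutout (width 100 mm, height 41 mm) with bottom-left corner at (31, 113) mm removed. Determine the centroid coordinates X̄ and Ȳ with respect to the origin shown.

plate: A = 230 × 180 = 41400.00, centroid at (115.00, 90.00).
hole: A = −(100 × 41) = -4100.00, centroid at (81.00, 133.50).
ΣA = 37300.00 mm², ΣAX̄ = 4428900.00 mm³, ΣAȲ = 3178650.00 mm³.
X̄ = 4428900.00/37300.00 = 118.74 mm; Ȳ = 3178650.00/37300.00 = 85.22 mm.

X̄ = 118.74 mm, Ȳ = 85.22 mm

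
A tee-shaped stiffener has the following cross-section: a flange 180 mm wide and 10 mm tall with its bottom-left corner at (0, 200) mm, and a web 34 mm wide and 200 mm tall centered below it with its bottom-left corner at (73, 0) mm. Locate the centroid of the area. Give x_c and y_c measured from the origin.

x_c = 90.00 mm, y_c = 121.98 mm

Part | A | x̄ᵢ | ȳᵢ | A·x̄ᵢ | A·ȳᵢ
web | 6800.00 | 90.00 | 100.00 | 612000.00 | 680000.00
flange | 1800.00 | 90.00 | 205.00 | 162000.00 | 369000.00
Σ | 8600.00 |  |  | 774000.00 | 1049000.00
x_c = 774000.00 / 8600.00 = 90.00 mm
y_c = 1049000.00 / 8600.00 = 121.98 mm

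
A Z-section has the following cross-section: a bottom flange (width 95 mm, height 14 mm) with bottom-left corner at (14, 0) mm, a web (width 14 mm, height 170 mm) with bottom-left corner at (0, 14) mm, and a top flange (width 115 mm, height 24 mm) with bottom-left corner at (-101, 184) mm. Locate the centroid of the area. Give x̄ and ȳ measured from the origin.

x̄ = -3.34 mm, ȳ = 121.47 mm

bottom flange: A = 95 × 14 = 1330.00, centroid at (61.50, 7.00).
web: A = 14 × 170 = 2380.00, centroid at (7.00, 99.00).
top flange: A = 115 × 24 = 2760.00, centroid at (-43.50, 196.00).
ΣA = 6470.00 mm²
ΣAx̄ = (1330.00)(61.50) + (2380.00)(7.00) + (2760.00)(-43.50) = -21605.00 mm³
ΣAȳ = (1330.00)(7.00) + (2380.00)(99.00) + (2760.00)(196.00) = 785890.00 mm³
x̄ = -21605.00 / 6470.00 = -3.34 mm
ȳ = 785890.00 / 6470.00 = 121.47 mm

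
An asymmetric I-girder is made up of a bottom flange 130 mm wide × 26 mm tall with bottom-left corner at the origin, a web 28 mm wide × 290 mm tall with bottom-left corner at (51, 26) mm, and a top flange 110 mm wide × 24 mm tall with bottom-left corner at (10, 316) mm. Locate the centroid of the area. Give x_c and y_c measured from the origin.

x_c = 65.00 mm, y_c = 162.54 mm

bottom flange: A = 130 × 26 = 3380.00, centroid at (65.00, 13.00).
web: A = 28 × 290 = 8120.00, centroid at (65.00, 171.00).
top flange: A = 110 × 24 = 2640.00, centroid at (65.00, 328.00).
ΣA = 14140.00 mm², ΣAx_c = 919100.00 mm³, ΣAy_c = 2298380.00 mm³.
x_c = 919100.00/14140.00 = 65.00 mm; y_c = 2298380.00/14140.00 = 162.54 mm.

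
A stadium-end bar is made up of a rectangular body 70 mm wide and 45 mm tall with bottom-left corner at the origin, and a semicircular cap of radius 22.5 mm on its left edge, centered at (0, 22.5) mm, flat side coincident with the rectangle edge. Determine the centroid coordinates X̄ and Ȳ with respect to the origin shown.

Part | A | x̄ᵢ | ȳᵢ | A·x̄ᵢ | A·ȳᵢ
rectangular body | 3150.00 | 35.00 | 22.50 | 110250.00 | 70875.00
semicircular end | 795.22 | -9.55 | 22.50 | -7593.75 | 17892.35
Σ | 3945.22 |  |  | 102656.25 | 88767.35
X̄ = 102656.25 / 3945.22 = 26.02 mm
Ȳ = 88767.35 / 3945.22 = 22.50 mm

X̄ = 26.02 mm, Ȳ = 22.50 mm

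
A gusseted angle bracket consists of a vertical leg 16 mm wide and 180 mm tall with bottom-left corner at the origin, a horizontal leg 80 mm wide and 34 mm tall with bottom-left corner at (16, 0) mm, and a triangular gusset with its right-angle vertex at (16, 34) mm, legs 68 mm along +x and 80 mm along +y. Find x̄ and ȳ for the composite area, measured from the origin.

vertical leg: A = 16 × 180 = 2880.00, centroid at (8.00, 90.00).
horizontal leg: A = 80 × 34 = 2720.00, centroid at (56.00, 17.00).
gusset: A = ½·68·80 = 2720.00, centroid at (38.67, 60.67).
ΣA = 8320.00 mm², ΣAx̄ = 280533.33 mm³, ΣAȳ = 470453.33 mm³.
x̄ = 280533.33/8320.00 = 33.72 mm; ȳ = 470453.33/8320.00 = 56.54 mm.

x̄ = 33.72 mm, ȳ = 56.54 mm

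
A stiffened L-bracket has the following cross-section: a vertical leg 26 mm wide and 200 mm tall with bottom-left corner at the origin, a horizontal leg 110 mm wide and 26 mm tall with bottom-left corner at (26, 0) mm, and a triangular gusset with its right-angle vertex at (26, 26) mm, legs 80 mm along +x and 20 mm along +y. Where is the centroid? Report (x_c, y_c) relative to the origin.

Part | A | x̄ᵢ | ȳᵢ | A·x̄ᵢ | A·ȳᵢ
vertical leg | 5200.00 | 13.00 | 100.00 | 67600.00 | 520000.00
horizontal leg | 2860.00 | 81.00 | 13.00 | 231660.00 | 37180.00
gusset | 800.00 | 52.67 | 32.67 | 42133.33 | 26133.33
Σ | 8860.00 |  |  | 341393.33 | 583313.33
x_c = 341393.33 / 8860.00 = 38.53 mm
y_c = 583313.33 / 8860.00 = 65.84 mm

x_c = 38.53 mm, y_c = 65.84 mm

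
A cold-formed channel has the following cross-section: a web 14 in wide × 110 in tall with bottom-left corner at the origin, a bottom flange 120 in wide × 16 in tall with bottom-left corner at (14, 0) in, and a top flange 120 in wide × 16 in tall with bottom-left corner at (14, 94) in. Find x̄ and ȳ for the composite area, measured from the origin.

web: A = 14 × 110 = 1540.00, centroid at (7.00, 55.00).
bottom flange: A = 120 × 16 = 1920.00, centroid at (74.00, 8.00).
top flange: A = 120 × 16 = 1920.00, centroid at (74.00, 102.00).
ΣA = 5380.00 in²
ΣAx̄ = (1540.00)(7.00) + (1920.00)(74.00) + (1920.00)(74.00) = 294940.00 in³
ΣAȳ = (1540.00)(55.00) + (1920.00)(8.00) + (1920.00)(102.00) = 295900.00 in³
x̄ = 294940.00 / 5380.00 = 54.82 in
ȳ = 295900.00 / 5380.00 = 55.00 in

x̄ = 54.82 in, ȳ = 55.00 in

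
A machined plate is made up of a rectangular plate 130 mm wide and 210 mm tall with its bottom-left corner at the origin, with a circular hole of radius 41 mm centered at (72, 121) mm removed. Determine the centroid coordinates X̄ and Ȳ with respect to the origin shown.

plate: A = 130 × 210 = 27300.00, centroid at (65.00, 105.00).
hole: A = −π·41² = -5281.02, centroid at (72.00, 121.00).
ΣA = 22018.98 mm², ΣAX̄ = 1394266.76 mm³, ΣAȲ = 2227496.91 mm³.
X̄ = 1394266.76/22018.98 = 63.32 mm; Ȳ = 2227496.91/22018.98 = 101.16 mm.

X̄ = 63.32 mm, Ȳ = 101.16 mm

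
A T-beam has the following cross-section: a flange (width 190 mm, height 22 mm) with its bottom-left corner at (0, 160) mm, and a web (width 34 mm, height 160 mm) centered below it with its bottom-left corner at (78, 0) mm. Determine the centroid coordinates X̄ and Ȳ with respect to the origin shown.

web: A = 34 × 160 = 5440.00, centroid at (95.00, 80.00).
flange: A = 190 × 22 = 4180.00, centroid at (95.00, 171.00).
ΣA = 9620.00 mm², ΣAX̄ = 913900.00 mm³, ΣAȲ = 1149980.00 mm³.
X̄ = 913900.00/9620.00 = 95.00 mm; Ȳ = 1149980.00/9620.00 = 119.54 mm.

X̄ = 95.00 mm, Ȳ = 119.54 mm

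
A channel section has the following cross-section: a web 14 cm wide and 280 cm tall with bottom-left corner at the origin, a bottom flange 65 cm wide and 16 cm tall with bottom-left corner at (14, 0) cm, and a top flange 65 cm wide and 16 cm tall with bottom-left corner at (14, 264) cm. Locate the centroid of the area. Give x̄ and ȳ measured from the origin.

Part | A | x̄ᵢ | ȳᵢ | A·x̄ᵢ | A·ȳᵢ
web | 3920.00 | 7.00 | 140.00 | 27440.00 | 548800.00
bottom flange | 1040.00 | 46.50 | 8.00 | 48360.00 | 8320.00
top flange | 1040.00 | 46.50 | 272.00 | 48360.00 | 282880.00
Σ | 6000.00 |  |  | 124160.00 | 840000.00
x̄ = 124160.00 / 6000.00 = 20.69 cm
ȳ = 840000.00 / 6000.00 = 140.00 cm

x̄ = 20.69 cm, ȳ = 140.00 cm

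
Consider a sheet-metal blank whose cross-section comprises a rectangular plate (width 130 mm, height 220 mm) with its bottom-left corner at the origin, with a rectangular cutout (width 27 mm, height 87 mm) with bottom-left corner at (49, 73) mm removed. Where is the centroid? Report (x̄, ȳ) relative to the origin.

x̄ = 65.22 mm, ȳ = 109.42 mm

plate: A = 130 × 220 = 28600.00, centroid at (65.00, 110.00).
hole: A = −(27 × 87) = -2349.00, centroid at (62.50, 116.50).
ΣA = 26251.00 mm²
ΣAx̄ = (28600.00)(65.00) + (-2349.00)(62.50) = 1712187.50 mm³
ΣAȳ = (28600.00)(110.00) + (-2349.00)(116.50) = 2872341.50 mm³
x̄ = 1712187.50 / 26251.00 = 65.22 mm
ȳ = 2872341.50 / 26251.00 = 109.42 mm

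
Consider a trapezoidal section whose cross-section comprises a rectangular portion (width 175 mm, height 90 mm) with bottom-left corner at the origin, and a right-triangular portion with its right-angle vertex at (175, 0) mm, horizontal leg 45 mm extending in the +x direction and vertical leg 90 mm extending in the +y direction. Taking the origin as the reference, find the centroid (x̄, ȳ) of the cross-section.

rectangular portion: A = 175 × 90 = 15750.00, centroid at (87.50, 45.00).
triangular portion: A = ½·45·90 = 2025.00, centroid at (190.00, 30.00).
ΣA = 17775.00 mm²
ΣAx̄ = (15750.00)(87.50) + (2025.00)(190.00) = 1762875.00 mm³
ΣAȳ = (15750.00)(45.00) + (2025.00)(30.00) = 769500.00 mm³
x̄ = 1762875.00 / 17775.00 = 99.18 mm
ȳ = 769500.00 / 17775.00 = 43.29 mm

x̄ = 99.18 mm, ȳ = 43.29 mm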